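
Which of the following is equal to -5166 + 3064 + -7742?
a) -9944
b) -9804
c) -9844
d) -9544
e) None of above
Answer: c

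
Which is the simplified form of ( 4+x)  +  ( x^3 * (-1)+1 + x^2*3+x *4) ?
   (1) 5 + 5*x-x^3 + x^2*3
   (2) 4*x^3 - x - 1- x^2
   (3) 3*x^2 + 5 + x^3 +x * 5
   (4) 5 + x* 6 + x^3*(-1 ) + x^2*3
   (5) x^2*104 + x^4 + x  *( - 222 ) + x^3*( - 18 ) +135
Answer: 1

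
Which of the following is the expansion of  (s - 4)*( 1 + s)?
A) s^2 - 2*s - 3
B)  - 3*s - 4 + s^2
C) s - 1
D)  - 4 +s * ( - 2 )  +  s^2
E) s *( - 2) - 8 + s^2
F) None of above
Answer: B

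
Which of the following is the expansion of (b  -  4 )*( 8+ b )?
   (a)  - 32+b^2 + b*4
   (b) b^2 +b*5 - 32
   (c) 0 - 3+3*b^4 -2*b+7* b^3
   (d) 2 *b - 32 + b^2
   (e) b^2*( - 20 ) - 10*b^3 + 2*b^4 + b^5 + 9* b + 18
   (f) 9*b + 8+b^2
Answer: a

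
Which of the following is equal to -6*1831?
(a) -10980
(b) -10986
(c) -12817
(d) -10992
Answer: b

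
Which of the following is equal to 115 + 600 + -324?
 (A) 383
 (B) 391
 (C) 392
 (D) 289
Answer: B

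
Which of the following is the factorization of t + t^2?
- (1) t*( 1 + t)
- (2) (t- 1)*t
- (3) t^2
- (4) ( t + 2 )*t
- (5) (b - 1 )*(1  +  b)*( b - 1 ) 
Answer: 1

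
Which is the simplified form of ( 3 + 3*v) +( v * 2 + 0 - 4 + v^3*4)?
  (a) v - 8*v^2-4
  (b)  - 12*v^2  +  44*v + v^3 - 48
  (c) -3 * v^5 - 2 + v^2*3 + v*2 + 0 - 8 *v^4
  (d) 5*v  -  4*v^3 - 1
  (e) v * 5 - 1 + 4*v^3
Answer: e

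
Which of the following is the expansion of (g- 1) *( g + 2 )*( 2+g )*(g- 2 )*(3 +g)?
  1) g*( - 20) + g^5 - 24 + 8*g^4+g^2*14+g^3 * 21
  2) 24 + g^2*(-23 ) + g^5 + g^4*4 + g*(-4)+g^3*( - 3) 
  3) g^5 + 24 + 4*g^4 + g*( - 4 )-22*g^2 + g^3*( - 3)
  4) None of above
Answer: 3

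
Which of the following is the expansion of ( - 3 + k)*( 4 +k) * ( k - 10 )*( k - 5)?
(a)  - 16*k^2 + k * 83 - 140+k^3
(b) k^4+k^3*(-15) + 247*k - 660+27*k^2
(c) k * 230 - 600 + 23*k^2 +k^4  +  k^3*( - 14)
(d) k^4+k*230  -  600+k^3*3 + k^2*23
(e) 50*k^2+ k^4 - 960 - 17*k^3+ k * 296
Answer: c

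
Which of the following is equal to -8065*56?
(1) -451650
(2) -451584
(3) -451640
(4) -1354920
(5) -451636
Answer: 3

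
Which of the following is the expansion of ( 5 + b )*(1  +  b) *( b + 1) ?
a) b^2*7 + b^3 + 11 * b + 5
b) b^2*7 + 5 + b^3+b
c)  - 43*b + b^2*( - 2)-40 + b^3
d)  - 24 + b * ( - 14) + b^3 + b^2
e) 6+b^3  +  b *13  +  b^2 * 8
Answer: a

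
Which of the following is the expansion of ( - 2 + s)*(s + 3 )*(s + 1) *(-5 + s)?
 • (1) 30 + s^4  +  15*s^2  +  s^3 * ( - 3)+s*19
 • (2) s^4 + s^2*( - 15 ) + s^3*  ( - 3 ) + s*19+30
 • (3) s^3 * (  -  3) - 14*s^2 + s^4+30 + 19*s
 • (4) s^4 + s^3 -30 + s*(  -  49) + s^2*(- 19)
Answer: 2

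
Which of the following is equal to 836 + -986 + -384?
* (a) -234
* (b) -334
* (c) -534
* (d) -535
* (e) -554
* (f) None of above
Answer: c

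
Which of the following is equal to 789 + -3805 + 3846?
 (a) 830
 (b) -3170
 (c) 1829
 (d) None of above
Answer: a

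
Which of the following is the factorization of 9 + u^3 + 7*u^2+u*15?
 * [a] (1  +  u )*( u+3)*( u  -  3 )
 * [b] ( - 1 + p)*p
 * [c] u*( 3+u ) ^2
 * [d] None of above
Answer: d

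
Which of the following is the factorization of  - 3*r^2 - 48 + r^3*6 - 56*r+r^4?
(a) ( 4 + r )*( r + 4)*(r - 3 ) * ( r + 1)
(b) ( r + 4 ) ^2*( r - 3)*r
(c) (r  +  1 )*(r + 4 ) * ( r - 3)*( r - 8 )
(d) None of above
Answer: a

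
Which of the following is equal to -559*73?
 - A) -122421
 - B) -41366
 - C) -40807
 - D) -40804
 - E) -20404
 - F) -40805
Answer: C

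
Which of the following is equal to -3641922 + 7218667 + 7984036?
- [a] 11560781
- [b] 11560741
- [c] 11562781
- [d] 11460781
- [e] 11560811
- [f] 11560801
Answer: a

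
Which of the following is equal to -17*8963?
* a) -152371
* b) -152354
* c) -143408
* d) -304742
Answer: a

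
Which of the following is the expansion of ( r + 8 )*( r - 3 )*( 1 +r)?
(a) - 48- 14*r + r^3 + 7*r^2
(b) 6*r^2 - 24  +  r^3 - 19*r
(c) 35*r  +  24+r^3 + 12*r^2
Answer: b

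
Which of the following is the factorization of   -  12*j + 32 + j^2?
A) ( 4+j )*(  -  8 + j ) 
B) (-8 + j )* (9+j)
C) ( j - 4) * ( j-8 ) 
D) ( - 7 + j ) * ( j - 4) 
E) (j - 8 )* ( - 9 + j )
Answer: C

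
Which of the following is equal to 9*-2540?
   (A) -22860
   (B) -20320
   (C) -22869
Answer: A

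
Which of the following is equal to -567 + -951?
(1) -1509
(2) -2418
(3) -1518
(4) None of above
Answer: 3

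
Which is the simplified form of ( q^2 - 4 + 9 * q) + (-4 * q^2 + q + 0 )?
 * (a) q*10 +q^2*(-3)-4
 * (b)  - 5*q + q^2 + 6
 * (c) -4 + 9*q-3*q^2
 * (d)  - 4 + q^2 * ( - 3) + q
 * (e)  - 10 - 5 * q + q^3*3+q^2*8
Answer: a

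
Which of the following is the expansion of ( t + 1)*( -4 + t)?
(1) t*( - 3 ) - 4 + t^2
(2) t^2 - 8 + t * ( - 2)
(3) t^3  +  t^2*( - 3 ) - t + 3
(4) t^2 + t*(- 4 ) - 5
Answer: 1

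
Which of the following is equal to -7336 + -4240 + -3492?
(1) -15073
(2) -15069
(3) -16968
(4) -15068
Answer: 4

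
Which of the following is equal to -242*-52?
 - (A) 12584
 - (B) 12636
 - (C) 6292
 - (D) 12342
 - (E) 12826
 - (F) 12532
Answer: A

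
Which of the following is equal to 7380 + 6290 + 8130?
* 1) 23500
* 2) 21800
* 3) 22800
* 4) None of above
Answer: 2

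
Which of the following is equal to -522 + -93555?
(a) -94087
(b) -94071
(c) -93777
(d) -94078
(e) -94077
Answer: e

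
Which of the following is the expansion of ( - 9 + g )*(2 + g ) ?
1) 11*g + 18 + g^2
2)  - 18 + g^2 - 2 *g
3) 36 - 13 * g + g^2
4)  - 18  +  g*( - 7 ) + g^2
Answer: 4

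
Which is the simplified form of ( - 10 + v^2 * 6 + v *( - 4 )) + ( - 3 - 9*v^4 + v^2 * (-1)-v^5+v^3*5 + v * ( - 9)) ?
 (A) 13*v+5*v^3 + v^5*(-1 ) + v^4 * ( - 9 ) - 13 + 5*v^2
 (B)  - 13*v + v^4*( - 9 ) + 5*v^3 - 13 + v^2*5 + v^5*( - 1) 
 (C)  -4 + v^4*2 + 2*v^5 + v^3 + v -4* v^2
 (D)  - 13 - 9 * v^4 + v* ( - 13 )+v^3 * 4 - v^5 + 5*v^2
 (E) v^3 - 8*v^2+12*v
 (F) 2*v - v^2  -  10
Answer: B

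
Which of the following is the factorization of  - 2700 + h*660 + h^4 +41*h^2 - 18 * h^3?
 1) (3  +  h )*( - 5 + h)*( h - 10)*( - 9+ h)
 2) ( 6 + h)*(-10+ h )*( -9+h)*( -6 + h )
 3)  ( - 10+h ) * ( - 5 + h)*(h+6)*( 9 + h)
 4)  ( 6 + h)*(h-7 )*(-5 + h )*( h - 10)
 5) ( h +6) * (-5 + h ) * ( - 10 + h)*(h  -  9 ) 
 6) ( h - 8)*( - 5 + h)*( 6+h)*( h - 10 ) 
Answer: 5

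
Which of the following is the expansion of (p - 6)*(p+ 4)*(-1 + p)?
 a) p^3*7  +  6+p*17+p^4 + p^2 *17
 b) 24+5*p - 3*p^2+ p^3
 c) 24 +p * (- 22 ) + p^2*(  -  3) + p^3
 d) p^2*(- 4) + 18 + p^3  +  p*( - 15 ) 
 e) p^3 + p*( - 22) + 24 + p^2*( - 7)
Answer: c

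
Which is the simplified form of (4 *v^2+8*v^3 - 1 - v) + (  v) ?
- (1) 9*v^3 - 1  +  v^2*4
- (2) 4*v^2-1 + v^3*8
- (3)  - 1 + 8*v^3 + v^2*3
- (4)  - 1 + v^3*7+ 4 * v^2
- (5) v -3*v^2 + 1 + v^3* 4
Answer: 2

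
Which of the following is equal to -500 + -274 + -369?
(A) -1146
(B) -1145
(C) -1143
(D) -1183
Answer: C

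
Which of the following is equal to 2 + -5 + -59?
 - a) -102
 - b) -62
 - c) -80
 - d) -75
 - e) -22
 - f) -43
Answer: b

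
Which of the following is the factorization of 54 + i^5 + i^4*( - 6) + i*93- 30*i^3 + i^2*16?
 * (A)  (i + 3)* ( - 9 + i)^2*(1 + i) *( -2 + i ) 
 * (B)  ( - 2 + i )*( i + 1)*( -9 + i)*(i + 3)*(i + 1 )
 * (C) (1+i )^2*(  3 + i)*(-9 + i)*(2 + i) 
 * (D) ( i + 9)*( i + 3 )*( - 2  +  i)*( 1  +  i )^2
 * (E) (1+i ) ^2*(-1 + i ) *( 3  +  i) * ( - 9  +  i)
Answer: B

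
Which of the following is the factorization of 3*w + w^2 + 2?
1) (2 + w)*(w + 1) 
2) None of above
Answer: 1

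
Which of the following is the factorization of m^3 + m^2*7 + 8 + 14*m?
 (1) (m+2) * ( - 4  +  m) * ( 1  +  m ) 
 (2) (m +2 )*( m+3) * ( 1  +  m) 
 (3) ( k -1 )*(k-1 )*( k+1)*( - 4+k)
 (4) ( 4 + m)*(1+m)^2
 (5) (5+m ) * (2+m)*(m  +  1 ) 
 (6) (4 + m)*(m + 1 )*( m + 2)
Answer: 6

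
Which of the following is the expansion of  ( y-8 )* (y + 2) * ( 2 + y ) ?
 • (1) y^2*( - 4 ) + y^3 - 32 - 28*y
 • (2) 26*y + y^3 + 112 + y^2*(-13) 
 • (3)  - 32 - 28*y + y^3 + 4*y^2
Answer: 1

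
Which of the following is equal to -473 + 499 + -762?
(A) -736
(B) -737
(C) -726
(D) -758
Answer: A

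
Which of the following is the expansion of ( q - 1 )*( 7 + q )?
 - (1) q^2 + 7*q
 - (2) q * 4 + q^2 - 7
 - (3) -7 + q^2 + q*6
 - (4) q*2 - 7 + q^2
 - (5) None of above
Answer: 3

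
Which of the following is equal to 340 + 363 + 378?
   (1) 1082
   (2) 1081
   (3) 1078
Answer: 2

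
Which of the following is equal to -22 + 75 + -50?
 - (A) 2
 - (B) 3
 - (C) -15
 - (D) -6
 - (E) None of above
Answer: B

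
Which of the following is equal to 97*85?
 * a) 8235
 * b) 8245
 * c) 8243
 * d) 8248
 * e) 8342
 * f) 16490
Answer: b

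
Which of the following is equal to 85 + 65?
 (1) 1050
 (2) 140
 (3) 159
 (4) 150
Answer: 4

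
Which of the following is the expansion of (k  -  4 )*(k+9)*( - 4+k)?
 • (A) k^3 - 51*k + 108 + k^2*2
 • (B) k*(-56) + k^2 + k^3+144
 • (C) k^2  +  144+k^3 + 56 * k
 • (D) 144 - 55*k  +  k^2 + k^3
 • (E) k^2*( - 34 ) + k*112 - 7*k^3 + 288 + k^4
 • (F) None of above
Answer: B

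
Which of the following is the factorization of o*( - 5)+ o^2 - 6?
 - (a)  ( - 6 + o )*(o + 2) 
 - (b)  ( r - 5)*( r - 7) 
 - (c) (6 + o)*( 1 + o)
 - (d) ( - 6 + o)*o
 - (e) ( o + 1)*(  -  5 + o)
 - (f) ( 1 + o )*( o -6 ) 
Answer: f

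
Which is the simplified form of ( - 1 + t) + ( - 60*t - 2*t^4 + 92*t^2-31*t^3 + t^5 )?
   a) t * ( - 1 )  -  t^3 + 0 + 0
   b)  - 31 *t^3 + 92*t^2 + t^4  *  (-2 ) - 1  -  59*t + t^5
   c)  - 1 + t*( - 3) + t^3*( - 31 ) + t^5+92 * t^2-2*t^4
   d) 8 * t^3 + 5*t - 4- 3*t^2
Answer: b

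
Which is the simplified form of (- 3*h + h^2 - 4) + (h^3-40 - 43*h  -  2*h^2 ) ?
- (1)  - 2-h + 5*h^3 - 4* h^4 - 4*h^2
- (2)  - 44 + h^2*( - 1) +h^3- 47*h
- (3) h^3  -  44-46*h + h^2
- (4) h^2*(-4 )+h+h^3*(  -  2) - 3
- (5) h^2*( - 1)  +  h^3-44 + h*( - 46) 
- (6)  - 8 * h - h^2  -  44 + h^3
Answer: 5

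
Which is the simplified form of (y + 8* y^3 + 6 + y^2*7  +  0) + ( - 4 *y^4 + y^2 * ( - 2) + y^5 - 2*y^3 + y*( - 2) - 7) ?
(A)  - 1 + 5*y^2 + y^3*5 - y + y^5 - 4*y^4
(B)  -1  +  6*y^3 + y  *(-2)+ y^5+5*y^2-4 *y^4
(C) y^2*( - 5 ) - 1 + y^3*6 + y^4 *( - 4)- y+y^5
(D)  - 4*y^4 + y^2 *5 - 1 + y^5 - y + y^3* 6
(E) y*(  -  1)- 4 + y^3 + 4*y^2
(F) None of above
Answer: D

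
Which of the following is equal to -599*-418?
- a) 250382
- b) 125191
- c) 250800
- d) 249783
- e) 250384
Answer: a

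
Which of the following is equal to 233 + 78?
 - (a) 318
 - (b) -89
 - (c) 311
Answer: c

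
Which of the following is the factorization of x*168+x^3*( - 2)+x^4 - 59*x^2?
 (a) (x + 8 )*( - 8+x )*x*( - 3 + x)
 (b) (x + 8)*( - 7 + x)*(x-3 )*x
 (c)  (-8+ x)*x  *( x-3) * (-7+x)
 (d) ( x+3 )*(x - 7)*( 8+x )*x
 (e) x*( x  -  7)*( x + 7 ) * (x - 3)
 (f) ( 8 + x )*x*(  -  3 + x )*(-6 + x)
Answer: b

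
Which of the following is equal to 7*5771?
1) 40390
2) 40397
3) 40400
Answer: 2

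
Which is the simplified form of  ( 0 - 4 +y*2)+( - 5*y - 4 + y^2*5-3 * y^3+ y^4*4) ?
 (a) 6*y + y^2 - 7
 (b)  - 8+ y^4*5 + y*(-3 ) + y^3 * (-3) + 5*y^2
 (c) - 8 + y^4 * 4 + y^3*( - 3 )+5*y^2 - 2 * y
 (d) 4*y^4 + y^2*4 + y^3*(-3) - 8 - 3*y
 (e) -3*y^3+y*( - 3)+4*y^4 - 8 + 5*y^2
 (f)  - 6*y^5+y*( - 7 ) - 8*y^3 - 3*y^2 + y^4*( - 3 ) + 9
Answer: e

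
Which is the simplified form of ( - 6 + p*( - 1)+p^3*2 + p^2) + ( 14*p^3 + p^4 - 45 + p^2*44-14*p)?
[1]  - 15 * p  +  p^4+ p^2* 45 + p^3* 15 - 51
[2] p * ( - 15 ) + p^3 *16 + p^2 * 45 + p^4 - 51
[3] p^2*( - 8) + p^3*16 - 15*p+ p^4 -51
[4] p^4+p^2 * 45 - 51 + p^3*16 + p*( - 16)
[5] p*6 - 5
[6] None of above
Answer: 2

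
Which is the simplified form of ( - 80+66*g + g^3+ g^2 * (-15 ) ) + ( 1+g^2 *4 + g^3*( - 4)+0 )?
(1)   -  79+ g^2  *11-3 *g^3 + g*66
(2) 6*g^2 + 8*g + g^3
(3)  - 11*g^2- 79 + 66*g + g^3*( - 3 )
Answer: 3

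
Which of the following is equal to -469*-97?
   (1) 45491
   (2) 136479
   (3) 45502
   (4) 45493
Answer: 4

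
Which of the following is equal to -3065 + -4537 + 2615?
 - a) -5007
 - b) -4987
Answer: b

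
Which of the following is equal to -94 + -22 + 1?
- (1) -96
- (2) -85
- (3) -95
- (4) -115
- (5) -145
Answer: 4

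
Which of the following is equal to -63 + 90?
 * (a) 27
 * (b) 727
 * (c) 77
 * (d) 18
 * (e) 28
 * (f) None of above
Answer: a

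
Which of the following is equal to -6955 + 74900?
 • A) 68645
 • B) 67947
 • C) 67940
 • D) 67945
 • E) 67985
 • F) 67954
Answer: D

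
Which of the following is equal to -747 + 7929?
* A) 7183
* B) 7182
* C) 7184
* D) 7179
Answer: B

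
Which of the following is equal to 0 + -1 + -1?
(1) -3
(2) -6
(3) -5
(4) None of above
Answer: 4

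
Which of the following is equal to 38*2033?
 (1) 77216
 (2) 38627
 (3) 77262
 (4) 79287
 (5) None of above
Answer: 5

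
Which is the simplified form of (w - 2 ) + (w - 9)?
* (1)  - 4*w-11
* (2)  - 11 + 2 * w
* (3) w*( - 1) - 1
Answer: 2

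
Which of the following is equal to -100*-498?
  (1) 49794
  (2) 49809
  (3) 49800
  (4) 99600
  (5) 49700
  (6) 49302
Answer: 3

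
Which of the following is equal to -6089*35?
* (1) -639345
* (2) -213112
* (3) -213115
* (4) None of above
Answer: 3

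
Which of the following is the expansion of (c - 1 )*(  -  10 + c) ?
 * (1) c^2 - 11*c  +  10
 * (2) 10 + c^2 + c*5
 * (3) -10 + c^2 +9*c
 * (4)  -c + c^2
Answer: 1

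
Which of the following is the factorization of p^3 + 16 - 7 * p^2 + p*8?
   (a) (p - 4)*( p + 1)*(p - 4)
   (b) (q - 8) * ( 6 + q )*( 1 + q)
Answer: a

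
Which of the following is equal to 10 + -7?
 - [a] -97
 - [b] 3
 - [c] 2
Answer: b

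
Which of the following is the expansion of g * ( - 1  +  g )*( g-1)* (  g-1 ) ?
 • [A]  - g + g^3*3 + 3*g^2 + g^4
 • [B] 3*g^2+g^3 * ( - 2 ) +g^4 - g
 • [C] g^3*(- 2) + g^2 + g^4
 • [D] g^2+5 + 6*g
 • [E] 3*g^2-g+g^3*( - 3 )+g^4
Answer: E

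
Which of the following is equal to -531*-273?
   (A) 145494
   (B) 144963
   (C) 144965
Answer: B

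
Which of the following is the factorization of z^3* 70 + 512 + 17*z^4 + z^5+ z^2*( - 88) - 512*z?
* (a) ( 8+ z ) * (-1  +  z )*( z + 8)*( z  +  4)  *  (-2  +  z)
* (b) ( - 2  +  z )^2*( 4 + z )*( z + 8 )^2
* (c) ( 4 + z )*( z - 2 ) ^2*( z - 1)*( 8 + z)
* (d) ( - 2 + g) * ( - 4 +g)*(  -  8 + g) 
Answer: a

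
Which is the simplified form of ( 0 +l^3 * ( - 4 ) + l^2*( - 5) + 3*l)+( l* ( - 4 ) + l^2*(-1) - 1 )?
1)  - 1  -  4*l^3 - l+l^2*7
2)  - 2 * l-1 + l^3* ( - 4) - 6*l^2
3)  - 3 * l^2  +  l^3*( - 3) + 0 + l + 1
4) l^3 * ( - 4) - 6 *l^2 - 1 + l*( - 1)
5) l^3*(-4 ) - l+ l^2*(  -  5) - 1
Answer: 4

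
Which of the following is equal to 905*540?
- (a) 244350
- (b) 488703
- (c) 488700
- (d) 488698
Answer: c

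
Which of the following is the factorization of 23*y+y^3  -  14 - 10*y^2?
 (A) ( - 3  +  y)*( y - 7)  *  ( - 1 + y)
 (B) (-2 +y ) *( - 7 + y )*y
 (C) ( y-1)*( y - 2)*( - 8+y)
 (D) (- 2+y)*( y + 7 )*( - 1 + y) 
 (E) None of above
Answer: E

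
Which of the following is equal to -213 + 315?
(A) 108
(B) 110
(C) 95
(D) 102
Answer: D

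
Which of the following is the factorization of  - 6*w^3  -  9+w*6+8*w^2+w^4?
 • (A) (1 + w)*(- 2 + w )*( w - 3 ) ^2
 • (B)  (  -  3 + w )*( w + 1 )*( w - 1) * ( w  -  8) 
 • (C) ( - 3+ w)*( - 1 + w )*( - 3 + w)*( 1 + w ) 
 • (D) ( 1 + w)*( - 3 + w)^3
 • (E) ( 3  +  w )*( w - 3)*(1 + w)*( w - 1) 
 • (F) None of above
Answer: C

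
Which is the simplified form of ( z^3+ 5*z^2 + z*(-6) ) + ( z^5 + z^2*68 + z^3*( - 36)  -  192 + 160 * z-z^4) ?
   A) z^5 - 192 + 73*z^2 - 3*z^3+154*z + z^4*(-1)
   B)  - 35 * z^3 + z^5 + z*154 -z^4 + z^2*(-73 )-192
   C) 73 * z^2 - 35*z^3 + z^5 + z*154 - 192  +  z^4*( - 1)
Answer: C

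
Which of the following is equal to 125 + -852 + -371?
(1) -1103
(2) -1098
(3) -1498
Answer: 2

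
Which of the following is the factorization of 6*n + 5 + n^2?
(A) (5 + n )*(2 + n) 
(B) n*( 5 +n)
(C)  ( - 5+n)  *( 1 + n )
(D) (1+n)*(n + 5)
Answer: D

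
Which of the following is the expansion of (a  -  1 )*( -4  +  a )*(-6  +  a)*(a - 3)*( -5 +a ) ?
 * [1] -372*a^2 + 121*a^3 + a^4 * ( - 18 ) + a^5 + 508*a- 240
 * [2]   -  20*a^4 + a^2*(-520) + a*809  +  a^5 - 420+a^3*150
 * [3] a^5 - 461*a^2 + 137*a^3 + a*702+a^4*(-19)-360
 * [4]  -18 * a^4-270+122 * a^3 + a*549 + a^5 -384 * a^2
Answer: 3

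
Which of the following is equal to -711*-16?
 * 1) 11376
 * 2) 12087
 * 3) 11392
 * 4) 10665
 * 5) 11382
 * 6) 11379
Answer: 1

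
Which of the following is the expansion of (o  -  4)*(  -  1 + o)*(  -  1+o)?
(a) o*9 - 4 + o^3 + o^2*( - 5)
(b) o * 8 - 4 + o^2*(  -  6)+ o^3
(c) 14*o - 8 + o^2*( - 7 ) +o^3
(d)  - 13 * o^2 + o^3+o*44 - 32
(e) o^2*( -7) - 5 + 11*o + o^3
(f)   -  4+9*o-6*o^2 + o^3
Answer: f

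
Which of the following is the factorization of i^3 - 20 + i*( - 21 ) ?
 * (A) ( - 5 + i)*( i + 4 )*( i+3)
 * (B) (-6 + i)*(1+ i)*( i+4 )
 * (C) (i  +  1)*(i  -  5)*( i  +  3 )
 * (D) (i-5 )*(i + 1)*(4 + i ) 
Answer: D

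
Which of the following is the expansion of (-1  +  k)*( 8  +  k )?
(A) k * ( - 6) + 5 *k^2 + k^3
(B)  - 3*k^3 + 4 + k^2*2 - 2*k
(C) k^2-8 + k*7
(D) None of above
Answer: C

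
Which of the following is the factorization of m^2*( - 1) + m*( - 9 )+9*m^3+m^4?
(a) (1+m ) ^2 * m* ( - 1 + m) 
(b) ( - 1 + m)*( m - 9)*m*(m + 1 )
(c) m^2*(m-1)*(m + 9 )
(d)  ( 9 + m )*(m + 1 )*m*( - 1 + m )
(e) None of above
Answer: d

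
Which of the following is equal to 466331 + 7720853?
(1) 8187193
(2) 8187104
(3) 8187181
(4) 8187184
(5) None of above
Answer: 4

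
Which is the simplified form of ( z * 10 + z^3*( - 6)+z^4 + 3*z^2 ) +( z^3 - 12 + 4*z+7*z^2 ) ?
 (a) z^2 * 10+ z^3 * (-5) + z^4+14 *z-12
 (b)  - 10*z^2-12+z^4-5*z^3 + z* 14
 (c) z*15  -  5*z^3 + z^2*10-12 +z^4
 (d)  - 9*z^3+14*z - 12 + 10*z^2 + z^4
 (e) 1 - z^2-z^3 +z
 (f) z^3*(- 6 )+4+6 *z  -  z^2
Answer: a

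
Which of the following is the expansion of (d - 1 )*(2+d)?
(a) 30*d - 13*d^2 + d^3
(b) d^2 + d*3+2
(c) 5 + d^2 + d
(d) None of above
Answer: d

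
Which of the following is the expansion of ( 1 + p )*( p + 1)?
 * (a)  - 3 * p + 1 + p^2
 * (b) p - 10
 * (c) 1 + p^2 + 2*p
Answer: c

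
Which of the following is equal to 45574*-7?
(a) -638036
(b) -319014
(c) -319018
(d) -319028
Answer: c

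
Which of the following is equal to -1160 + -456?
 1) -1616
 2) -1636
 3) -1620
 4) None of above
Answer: 1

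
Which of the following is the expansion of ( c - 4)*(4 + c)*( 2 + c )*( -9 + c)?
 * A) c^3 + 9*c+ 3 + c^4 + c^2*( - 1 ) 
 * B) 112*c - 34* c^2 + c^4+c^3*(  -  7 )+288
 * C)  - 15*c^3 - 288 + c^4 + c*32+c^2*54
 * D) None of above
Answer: B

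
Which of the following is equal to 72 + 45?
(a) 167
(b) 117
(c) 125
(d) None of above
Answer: b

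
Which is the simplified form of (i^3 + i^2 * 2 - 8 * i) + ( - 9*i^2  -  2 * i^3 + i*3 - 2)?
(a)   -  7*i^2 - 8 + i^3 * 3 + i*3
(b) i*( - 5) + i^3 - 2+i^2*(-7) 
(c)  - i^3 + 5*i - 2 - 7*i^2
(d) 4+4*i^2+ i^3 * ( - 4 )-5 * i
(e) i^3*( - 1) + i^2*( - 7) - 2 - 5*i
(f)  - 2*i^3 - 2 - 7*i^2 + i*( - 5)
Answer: e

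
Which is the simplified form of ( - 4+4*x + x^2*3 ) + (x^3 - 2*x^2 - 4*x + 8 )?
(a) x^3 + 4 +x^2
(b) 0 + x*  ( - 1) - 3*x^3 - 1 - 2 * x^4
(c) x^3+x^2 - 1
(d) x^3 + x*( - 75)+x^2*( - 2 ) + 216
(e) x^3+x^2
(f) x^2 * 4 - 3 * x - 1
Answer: a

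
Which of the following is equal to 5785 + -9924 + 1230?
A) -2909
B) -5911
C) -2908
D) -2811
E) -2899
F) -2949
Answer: A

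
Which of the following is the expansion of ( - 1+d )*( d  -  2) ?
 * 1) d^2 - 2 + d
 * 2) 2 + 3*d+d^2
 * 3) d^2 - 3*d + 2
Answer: 3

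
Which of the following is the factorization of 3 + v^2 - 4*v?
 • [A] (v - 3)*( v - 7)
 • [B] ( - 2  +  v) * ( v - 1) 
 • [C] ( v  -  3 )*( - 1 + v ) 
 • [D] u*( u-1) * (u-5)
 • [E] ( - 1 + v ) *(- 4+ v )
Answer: C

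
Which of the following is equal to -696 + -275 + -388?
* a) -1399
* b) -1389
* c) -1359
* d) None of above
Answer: c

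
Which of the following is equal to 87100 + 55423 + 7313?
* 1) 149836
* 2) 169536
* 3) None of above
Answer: 1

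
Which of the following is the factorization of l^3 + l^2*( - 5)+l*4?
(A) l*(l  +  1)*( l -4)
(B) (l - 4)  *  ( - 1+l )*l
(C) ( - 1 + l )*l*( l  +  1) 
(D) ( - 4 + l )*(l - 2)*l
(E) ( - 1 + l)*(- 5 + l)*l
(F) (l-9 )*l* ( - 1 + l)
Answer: B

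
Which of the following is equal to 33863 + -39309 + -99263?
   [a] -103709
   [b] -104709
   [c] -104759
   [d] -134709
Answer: b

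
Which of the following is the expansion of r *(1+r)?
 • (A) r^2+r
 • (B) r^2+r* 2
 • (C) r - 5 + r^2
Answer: A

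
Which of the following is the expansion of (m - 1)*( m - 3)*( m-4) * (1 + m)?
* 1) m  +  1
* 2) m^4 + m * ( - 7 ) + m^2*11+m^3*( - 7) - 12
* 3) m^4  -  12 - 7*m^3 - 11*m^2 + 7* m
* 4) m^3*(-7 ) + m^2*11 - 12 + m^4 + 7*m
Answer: 4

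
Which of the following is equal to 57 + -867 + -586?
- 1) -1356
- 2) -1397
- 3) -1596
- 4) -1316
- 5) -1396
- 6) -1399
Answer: 5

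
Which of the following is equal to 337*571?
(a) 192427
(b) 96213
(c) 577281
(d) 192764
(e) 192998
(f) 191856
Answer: a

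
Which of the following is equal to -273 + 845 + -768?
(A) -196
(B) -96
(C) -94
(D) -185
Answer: A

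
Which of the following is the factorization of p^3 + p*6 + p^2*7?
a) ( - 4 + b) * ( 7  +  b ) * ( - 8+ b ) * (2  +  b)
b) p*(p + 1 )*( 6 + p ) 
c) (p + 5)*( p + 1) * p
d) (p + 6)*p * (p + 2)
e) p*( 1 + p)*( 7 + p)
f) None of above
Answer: b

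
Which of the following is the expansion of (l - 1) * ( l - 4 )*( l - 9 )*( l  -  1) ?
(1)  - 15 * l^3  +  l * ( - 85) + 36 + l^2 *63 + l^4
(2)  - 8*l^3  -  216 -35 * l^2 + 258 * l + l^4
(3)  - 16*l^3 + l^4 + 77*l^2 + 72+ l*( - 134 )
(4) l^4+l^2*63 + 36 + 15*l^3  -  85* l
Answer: 1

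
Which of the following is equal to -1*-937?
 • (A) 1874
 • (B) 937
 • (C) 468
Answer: B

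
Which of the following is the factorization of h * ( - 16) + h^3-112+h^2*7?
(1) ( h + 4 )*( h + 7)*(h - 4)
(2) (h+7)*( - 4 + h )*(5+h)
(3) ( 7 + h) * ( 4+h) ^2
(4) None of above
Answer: 1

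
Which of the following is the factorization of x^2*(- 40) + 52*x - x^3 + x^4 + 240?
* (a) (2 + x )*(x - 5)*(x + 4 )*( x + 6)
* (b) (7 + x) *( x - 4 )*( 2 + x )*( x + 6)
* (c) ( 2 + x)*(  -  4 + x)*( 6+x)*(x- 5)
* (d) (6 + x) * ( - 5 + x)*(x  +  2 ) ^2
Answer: c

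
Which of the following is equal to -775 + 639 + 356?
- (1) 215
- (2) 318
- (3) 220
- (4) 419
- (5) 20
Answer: 3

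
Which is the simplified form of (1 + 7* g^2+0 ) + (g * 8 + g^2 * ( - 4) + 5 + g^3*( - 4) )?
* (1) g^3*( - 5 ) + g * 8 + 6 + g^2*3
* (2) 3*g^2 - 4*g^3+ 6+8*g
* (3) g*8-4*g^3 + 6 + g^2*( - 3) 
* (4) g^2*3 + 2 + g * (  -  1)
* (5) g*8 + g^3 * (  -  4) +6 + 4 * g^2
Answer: 2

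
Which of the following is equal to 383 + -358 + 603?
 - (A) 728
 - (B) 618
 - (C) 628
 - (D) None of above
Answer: C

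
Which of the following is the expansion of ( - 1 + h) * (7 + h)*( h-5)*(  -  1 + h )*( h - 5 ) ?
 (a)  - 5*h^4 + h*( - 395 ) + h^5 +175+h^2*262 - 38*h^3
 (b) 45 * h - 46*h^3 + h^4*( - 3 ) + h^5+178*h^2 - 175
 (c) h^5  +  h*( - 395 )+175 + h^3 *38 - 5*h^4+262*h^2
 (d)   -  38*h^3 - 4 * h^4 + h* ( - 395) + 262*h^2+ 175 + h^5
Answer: a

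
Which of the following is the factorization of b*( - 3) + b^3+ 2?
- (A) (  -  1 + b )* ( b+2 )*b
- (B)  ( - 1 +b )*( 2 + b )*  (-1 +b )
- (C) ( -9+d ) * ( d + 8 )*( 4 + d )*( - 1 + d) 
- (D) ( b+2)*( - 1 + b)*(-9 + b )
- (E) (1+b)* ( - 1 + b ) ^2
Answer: B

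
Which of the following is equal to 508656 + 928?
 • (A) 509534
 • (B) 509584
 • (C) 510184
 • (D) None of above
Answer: B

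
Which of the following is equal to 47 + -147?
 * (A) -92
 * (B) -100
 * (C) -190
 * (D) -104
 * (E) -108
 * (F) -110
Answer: B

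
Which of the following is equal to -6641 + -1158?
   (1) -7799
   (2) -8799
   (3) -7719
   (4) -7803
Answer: 1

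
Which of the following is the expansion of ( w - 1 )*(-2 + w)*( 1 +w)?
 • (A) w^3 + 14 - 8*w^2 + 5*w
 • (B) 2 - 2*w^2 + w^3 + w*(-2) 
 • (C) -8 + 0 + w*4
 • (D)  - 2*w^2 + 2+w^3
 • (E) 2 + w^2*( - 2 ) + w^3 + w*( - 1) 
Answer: E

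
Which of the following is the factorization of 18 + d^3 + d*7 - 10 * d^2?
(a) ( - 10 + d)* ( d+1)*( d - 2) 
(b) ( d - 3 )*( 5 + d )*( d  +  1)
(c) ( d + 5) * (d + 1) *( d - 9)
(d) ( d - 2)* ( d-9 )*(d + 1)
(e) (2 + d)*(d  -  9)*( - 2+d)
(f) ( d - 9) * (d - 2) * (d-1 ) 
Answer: d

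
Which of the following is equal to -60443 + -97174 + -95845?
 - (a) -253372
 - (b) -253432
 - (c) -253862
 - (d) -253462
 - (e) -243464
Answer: d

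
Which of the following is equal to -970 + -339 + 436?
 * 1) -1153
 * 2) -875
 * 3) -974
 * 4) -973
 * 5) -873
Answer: 5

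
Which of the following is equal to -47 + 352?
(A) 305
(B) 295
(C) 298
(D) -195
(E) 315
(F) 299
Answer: A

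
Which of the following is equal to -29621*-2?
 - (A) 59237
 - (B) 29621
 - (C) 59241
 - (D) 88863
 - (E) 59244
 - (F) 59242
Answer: F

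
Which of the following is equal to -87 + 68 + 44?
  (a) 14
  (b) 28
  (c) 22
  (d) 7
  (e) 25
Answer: e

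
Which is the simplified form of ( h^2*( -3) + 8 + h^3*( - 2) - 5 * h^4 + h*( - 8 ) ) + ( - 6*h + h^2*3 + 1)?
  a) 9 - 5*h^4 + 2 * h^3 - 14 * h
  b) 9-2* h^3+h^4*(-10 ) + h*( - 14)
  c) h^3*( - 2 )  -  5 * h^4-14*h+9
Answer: c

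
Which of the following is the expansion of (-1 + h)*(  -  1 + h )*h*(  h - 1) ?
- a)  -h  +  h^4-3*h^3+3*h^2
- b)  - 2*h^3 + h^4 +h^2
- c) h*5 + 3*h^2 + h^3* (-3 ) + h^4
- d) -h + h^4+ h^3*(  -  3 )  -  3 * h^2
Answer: a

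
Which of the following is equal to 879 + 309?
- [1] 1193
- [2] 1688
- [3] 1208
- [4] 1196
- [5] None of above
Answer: 5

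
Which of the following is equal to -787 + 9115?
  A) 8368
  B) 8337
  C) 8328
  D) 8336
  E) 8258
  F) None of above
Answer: C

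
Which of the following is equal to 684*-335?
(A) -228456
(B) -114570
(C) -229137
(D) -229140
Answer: D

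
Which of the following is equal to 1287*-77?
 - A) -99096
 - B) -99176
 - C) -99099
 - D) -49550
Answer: C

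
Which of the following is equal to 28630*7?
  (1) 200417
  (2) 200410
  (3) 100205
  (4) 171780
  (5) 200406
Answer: 2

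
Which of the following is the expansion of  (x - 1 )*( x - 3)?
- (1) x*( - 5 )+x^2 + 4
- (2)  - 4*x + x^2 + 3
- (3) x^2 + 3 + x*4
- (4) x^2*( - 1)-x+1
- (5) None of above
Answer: 2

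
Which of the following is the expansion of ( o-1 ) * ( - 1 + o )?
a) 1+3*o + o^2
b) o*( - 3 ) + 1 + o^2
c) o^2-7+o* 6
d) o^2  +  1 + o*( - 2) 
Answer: d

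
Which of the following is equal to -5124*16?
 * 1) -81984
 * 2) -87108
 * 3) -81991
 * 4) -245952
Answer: 1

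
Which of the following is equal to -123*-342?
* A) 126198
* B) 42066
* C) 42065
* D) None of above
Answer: B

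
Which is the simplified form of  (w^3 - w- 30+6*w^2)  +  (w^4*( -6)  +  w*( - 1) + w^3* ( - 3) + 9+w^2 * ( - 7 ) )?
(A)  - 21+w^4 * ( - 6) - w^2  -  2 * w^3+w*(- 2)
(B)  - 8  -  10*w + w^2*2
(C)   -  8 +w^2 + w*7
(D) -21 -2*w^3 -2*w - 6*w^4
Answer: A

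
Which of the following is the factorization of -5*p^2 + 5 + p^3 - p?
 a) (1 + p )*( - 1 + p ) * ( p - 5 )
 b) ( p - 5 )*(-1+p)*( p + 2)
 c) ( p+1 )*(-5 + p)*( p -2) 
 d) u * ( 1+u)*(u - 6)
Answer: a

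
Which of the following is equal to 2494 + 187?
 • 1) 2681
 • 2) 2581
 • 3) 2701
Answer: 1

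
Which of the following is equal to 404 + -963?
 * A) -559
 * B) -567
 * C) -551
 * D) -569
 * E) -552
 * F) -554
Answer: A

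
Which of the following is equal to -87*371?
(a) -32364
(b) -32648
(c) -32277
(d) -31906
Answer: c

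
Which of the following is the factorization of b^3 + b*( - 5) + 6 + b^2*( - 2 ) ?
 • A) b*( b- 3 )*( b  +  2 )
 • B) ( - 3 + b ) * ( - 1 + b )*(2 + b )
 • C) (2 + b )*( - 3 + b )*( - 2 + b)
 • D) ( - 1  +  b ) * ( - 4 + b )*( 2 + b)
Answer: B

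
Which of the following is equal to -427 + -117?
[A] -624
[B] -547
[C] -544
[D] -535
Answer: C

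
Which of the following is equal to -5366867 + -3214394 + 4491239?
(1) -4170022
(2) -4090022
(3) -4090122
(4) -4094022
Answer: 2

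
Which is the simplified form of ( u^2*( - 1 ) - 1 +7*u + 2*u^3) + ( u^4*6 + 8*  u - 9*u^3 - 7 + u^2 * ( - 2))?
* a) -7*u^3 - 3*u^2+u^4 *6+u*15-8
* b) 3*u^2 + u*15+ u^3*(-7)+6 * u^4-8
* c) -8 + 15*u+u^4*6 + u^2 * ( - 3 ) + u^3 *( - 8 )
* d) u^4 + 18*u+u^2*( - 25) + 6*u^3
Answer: a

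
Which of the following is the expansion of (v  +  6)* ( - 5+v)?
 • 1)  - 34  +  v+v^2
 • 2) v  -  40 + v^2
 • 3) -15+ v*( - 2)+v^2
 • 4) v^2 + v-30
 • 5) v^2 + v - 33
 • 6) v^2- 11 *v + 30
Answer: 4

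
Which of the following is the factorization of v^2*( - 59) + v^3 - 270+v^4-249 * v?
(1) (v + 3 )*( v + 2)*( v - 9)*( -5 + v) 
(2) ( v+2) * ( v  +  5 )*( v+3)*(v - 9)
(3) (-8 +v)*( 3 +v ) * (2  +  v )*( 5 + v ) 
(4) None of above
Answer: 2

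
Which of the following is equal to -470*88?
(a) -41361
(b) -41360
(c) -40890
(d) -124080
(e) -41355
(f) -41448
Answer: b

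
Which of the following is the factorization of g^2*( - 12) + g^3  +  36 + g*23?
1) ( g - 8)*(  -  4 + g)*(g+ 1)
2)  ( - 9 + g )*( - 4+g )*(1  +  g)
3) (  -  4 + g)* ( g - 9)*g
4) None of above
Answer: 2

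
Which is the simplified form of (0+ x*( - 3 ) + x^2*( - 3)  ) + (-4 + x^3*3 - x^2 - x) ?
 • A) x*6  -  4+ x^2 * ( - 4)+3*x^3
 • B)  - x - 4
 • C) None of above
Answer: C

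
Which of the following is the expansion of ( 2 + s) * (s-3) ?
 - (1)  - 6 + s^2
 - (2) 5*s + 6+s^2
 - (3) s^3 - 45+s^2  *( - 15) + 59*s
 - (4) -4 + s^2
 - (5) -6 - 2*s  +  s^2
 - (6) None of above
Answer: 6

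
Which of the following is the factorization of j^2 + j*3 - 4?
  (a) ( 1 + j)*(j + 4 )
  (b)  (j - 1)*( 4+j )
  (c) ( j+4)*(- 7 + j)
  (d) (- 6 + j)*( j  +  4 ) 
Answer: b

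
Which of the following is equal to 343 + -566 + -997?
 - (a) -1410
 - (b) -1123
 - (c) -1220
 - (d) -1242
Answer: c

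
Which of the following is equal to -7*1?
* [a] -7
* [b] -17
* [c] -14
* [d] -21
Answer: a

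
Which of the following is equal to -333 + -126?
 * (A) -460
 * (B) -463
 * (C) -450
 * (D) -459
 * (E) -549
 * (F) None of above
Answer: D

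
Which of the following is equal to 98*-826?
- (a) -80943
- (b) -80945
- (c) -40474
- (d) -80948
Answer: d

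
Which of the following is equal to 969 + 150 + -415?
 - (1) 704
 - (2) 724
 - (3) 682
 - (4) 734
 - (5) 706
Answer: 1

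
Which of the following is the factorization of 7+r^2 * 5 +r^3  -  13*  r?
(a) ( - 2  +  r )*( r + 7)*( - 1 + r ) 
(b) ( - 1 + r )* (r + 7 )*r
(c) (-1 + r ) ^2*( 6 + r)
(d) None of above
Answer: d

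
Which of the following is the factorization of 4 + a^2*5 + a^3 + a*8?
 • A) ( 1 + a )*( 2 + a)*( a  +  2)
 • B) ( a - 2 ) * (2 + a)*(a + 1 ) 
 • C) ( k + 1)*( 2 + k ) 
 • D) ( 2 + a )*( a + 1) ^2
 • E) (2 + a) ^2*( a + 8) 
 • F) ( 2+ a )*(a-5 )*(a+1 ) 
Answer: A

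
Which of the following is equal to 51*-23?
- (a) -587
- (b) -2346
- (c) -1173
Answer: c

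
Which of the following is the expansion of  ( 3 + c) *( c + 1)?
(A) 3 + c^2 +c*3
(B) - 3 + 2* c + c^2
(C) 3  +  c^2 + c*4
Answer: C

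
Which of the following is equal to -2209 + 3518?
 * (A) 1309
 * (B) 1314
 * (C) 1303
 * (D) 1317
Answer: A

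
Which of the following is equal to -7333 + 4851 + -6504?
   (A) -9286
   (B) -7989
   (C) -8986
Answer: C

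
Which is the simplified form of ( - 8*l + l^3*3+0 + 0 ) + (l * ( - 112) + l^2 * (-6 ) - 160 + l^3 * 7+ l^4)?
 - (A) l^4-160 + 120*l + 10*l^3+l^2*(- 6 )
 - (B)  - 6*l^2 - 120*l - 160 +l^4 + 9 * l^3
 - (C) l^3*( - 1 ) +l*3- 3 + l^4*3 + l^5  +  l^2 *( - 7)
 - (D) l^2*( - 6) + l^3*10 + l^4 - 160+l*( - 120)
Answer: D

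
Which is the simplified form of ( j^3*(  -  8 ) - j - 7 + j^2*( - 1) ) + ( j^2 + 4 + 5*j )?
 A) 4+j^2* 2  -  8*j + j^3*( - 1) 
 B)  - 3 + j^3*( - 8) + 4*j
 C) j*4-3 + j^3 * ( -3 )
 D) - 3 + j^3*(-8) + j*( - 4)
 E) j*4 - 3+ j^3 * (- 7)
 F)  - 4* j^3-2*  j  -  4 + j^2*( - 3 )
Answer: B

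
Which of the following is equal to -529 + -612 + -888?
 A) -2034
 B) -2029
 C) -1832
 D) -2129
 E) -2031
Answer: B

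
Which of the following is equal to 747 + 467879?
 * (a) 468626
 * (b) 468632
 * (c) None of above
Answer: a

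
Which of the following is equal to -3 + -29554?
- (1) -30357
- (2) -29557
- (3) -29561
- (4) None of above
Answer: 2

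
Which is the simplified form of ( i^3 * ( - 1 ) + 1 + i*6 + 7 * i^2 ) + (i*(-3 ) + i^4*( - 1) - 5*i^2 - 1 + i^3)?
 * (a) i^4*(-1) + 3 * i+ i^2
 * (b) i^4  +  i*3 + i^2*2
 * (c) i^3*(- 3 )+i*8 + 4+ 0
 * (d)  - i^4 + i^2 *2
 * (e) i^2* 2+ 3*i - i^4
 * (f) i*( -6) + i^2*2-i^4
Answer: e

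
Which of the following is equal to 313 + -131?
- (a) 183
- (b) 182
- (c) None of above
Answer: b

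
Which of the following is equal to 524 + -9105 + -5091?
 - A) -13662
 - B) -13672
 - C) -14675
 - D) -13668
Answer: B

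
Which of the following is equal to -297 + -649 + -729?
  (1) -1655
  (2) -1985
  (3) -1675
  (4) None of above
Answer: 3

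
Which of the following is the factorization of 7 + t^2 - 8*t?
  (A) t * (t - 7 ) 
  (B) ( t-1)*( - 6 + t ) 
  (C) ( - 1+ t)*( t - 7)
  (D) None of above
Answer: C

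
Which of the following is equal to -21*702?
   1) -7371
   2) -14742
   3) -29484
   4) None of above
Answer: 2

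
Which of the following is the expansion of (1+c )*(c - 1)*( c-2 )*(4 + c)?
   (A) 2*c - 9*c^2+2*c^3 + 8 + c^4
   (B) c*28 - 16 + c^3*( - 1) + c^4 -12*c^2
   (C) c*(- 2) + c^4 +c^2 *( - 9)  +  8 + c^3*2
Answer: C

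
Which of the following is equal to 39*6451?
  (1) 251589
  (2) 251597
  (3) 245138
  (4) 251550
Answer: 1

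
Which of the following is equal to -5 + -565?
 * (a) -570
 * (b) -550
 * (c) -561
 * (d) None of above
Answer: a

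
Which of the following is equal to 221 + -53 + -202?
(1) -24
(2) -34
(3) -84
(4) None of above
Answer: 2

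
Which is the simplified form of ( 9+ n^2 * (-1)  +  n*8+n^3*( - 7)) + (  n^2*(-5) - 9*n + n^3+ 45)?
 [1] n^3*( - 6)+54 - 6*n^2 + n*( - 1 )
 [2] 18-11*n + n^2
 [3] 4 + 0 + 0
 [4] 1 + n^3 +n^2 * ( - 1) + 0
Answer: 1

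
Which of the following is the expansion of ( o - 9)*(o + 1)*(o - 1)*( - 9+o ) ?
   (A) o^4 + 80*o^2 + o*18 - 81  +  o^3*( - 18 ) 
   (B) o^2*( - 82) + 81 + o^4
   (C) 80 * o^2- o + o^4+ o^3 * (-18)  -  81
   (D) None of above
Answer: A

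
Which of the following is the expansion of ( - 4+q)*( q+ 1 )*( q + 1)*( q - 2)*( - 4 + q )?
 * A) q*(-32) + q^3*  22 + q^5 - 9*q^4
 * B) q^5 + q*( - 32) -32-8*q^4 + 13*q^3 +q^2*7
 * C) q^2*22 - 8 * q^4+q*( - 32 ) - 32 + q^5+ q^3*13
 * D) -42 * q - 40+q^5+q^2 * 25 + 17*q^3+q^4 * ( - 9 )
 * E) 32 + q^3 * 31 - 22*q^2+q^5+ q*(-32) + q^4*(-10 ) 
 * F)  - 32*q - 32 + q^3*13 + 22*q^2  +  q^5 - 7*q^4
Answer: C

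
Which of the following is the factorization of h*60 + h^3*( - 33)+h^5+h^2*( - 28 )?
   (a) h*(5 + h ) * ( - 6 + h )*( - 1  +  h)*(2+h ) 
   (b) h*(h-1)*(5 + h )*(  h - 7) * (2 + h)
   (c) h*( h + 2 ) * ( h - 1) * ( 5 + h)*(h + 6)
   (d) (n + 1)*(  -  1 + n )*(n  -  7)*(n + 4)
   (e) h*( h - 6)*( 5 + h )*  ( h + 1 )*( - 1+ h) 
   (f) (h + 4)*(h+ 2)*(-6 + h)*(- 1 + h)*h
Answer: a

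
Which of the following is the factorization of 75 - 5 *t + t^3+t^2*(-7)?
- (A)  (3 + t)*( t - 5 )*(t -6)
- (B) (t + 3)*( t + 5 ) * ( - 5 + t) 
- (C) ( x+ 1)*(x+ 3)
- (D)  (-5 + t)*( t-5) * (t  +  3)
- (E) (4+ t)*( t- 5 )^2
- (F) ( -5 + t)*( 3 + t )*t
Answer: D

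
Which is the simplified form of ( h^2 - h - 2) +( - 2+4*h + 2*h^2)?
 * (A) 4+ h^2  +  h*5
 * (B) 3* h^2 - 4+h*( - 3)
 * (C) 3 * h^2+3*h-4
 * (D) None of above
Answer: C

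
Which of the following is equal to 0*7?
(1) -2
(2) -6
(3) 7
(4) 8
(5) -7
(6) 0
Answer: 6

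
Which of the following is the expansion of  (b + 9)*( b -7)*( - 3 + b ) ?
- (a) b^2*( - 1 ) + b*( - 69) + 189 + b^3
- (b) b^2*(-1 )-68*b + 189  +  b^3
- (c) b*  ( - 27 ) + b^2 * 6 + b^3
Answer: a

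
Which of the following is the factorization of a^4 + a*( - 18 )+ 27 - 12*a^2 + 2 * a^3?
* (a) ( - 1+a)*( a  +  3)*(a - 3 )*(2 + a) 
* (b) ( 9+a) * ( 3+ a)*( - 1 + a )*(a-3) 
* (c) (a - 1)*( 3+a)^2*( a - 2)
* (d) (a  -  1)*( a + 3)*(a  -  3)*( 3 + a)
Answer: d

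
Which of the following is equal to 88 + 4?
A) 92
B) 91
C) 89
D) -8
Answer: A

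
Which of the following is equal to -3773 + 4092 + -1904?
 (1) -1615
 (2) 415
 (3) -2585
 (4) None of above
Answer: 4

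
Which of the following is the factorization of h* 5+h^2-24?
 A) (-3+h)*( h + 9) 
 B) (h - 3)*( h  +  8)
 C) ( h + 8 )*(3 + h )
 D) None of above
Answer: B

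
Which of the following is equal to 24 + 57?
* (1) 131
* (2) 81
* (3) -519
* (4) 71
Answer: 2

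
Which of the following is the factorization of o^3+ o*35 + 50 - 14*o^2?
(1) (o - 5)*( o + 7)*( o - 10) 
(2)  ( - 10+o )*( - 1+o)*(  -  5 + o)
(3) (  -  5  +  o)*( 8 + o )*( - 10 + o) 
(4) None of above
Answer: 4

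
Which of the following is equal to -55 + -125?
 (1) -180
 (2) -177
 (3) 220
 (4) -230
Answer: 1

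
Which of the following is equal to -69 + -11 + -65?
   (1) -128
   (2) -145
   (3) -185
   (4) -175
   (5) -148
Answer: 2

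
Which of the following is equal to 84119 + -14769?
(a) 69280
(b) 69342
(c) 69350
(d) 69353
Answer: c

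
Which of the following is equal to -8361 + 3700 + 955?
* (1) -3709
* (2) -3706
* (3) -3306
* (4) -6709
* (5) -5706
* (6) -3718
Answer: 2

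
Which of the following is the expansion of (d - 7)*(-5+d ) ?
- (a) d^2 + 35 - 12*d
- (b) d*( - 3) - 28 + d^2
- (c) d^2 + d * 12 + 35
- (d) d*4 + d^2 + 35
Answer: a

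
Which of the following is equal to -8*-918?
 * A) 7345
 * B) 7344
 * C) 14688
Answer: B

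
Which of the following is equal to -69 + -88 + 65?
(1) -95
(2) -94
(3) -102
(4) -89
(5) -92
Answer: 5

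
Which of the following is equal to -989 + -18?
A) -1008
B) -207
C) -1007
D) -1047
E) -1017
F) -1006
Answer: C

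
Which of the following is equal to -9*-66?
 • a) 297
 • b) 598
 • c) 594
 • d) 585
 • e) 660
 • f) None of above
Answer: c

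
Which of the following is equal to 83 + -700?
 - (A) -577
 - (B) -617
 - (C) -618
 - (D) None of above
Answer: B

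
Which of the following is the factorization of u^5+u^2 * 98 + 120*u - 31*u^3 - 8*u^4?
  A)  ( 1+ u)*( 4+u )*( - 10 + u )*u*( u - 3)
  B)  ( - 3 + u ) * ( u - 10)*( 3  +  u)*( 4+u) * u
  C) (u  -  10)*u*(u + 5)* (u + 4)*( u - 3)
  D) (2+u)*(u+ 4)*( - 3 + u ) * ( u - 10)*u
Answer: A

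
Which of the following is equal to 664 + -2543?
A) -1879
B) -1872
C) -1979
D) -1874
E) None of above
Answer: A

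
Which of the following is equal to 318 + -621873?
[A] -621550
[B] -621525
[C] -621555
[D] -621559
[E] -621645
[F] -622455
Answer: C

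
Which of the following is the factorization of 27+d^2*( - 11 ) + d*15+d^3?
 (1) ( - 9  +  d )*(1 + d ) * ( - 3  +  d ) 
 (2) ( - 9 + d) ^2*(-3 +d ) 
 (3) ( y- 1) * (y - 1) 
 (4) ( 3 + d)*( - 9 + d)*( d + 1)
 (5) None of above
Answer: 1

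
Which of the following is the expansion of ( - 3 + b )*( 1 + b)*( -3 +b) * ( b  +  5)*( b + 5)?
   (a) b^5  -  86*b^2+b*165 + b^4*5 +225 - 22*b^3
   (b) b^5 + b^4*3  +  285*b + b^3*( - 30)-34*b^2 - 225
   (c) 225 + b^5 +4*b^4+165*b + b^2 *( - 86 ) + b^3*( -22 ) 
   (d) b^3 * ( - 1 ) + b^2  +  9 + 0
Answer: a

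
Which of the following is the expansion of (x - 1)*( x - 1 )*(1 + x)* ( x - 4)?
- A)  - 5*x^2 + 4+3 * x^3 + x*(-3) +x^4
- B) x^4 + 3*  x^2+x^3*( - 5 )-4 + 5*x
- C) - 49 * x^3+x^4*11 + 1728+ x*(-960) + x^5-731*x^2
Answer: B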